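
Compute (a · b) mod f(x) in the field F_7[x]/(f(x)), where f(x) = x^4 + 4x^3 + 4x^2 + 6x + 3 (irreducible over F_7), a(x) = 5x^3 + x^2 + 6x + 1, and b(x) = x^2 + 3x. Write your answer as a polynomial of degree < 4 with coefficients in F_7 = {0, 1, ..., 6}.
a · b ≡ 5x^3 + 5x^2 + 5x + 5 (mod f(x))

Multiply in F_7[x]: a(x)·b(x) = (5x^3 + x^2 + 6x + 1)·(x^2 + 3x) = 5x^5 + 2x^4 + 2x^3 + 5x^2 + 3x. This has degree ≥ 4, so divide by f(x) over F_7: 5x^5 + 2x^4 + 2x^3 + 5x^2 + 3x = (5x + 3)·(x^4 + 4x^3 + 4x^2 + 6x + 3) + (5x^3 + 5x^2 + 5x + 5). Hence a·b ≡ 5x^3 + 5x^2 + 5x + 5 (mod f). (F_7[x]/(f) is a field with 7^4 = 2401 elements since f is irreducible of degree 4.)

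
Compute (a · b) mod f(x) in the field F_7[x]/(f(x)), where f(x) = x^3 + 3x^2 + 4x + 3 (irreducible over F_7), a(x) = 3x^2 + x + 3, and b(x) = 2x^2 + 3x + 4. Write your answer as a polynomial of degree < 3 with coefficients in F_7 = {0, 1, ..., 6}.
a · b ≡ 4x^2 + 2x + 5 (mod f(x))

Multiply in F_7[x]: a(x)·b(x) = (3x^2 + x + 3)·(2x^2 + 3x + 4) = 6x^4 + 4x^3 + 6x + 5. This has degree ≥ 3, so divide by f(x) over F_7: 6x^4 + 4x^3 + 6x + 5 = (6x)·(x^3 + 3x^2 + 4x + 3) + (4x^2 + 2x + 5). Hence a·b ≡ 4x^2 + 2x + 5 (mod f). (F_7[x]/(f) is a field with 7^3 = 343 elements since f is irreducible of degree 3.)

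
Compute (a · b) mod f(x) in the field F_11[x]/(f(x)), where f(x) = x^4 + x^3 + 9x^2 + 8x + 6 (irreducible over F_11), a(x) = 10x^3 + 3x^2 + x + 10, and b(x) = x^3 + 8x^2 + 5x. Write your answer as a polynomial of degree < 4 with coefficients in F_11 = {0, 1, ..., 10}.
a · b ≡ 2x^2 + 8x (mod f(x))

Multiply in F_11[x]: a(x)·b(x) = (10x^3 + 3x^2 + x + 10)·(x^3 + 8x^2 + 5x) = 10x^6 + 6x^5 + 9x^4 + 8x^2 + 6x. This has degree ≥ 4, so divide by f(x) over F_11: 10x^6 + 6x^5 + 9x^4 + 8x^2 + 6x = (10x^2 + 7x)·(x^4 + x^3 + 9x^2 + 8x + 6) + (2x^2 + 8x). Hence a·b ≡ 2x^2 + 8x (mod f). (F_11[x]/(f) is a field with 11^4 = 14641 elements since f is irreducible of degree 4.)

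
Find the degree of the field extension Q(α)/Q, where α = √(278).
[Q(α):Q] = 2

[Q(α):Q] equals the degree of the minimal polynomial of α. Here α^2 = 278 and x^2 - 278 is irreducible (d = 278 is squarefree, ≠ 1, hence not a square), so deg(m_α) = 2. Thus [Q(α):Q] = 2.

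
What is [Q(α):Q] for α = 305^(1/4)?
[Q(α):Q] = 4

α is a root of x^4 - 305. By Eisenstein's criterion at the prime p = 5 (which divides the constant term 305 but p^2 = 25 does not, since 305 is squarefree), x^4 - 305 is irreducible over Q. Hence [Q(α):Q] = 4.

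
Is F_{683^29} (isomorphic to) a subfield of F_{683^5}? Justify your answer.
No: F_{683^29} is not a subfield of F_{683^5}

F_{p^m} embeds in F_{p^n} iff m | n. Here 29 ∤ 5 (since 5 = 0·29 + 5 with remainder 5 ≠ 0), so F_{683^29} is not a subfield of F_{683^5}. Equivalently: if it were, the tower law would give 29 = [F_{683^29}:F_683] dividing [F_{683^5}:F_683] = 5, contradiction.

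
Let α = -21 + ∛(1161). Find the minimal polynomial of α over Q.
m_α(x) = x^3 + 63x^2 + 1323x + 8100

Set β = α + 21 = ∛(1161), so β^3 = 1161. Then (α + 21)^3 - 1161 = 0, i.e. α is a root of g(x) = (x + 21)^3 - 1161 = x^3 + 63x^2 + 1323x + 8100. Since g(x) = h(x + 21) where h(x) = x^3 - 1161, and h is irreducible over Q (because 1161 is not a perfect cube, so h has no rational root, and a monic cubic with no rational root is irreducible), g is also irreducible (irreducibility is preserved under the substitution x → x + 21). Hence m_α(x) = x^3 + 63x^2 + 1323x + 8100.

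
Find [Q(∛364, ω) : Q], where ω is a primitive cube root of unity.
[Q(∛364, ω) : Q] = 6

[Q(∛364):Q] = 3 (min poly x^3 - 364, irreducible since 364 is not a perfect cube). [Q(ω):Q] = 2 (min poly x^2 + x + 1). Since Q(∛364) ⊂ R and ω ∉ R, we have ω ∉ Q(∛364), so x^2 + x + 1 remains irreducible over Q(∛364) and [Q(∛364, ω) : Q(∛364)] = 2. By the tower law, [Q(∛364, ω) : Q] = 3 · 2 = 6. (In fact Q(∛364, ω) is the splitting field of x^3 - 364 over Q.)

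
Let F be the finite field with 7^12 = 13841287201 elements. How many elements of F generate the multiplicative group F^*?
There are φ(13841287200) = 3135283200 primitive elements

F_q^* is cyclic of order q - 1 = 13841287200. A cyclic group of order m has exactly φ(m) generators. Here m = 13841287200 = 2^5 · 3^2 · 5^2 · 13 · 19 · 43 · 181, so the number of primitive elements is φ(13841287200) = 3135283200.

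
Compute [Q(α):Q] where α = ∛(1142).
[Q(α):Q] = 3

The minimal polynomial of α is x^3 - 1142, irreducible over Q since 1142 is not a perfect cube (so x^3 - 1142 has no rational root). Hence [Q(α):Q] = deg(m_α) = 3.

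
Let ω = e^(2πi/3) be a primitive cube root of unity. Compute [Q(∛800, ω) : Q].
[Q(∛800, ω) : Q] = 6

[Q(∛800):Q] = 3 (min poly x^3 - 800, irreducible since 800 is not a perfect cube). [Q(ω):Q] = 2 (min poly x^2 + x + 1). Since Q(∛800) ⊂ R and ω ∉ R, we have ω ∉ Q(∛800), so x^2 + x + 1 remains irreducible over Q(∛800) and [Q(∛800, ω) : Q(∛800)] = 2. By the tower law, [Q(∛800, ω) : Q] = 3 · 2 = 6. (In fact Q(∛800, ω) is the splitting field of x^3 - 800 over Q.)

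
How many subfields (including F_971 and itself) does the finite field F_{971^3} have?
F_{971^3} has 2 subfields

The subfields of F_{p^n} are exactly the fields F_{p^d} for d | n (each is the fixed field of the unique index-d subgroup of Gal(F_{p^n}/F_p) ≅ Z/nZ). The divisors of n = 3 are {1, 3}, giving 2 subfields: F_{971^1}, F_{971^3}.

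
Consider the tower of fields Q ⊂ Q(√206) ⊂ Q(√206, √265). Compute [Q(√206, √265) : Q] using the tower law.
[Q(√206, √265) : Q] = 4

[Q(√206):Q] = 2 (min poly x^2 - 206, irreducible since 206 is squarefree > 1). For the top step, suppose √265 ∈ Q(√206), say √265 = c + d√206 with c, d ∈ Q. Squaring: 265 = c^2 + 206d^2 + 2cd√206. Since √206 ∉ Q this forces 2cd = 0. If d = 0 then √265 = c ∈ Q, contradicting 265 squarefree > 1. If c = 0 then 265 = 206d^2, so 206·265 = (206d)^2 is a perfect square in Q — but 206·265 = 54590 is not a perfect square (since 206 and 265 are distinct squarefree integers). Contradiction. Hence √265 ∉ Q(√206), so x^2 - 265 stays irreducible over Q(√206) and [Q(√206, √265) : Q(√206)] = 2. By the tower law, [Q(√206, √265) : Q] = 2 · 2 = 4.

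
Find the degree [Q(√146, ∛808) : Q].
[Q(√146, ∛808) : Q] = 6

Let L = Q(√146, ∛808). Since Q(√146) ⊂ L and [Q(√146):Q] = 2, the tower law gives 2 | [L:Q]. Likewise Q(∛808) ⊂ L with [Q(∛808):Q] = 3 (because 808 is not a perfect cube), so 3 | [L:Q]. As gcd(2,3) = 1, [L:Q] is divisible by 6. Conversely L is generated over Q by √146 and ∛808, so [L:Q] ≤ 2·3 = 6. Therefore [Q(√146, ∛808) : Q] = 6.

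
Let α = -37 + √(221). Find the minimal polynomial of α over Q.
m_α(x) = x^2 + 74x + 1148

From α + 37 = √(221), squaring gives (α + 37)^2 = 221, i.e. α^2 + 74α + 1369 = 221, so α^2 + 74α + 1148 = 0. The discriminant of x^2 + 74x + 1148 is (74)^2 - 4·(1148) = 5476 - 4592 = 884, and 4·(221) is not a perfect square in Q since 221 is squarefree and ≠ 1. Hence x^2 + 74x + 1148 is irreducible over Q and is the minimal polynomial of α.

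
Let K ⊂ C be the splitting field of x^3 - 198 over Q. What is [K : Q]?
[K : Q] = 6

The roots of x^3 - 198 are ∛198, ω∛198, ω^2∛198 where ω = e^(2πi/3) is a primitive cube root of unity, so K = Q(∛198, ω). Now [Q(∛198):Q] = 3 (since 198 is not a perfect cube, x^3 - 198 is irreducible) and [Q(ω):Q] = 2. Both 2 and 3 divide [K:Q], and [K:Q] ≤ 3·2 = 6, so [K:Q] = 6. (Equivalently: Q(∛198) ⊂ R but ω ∉ R, so [K : Q(∛198)] = 2.)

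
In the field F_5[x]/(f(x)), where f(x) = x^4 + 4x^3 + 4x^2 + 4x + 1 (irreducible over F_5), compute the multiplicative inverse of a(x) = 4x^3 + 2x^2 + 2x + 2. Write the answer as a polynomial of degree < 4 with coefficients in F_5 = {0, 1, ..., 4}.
a(x)^(-1) ≡ 3x^2 + 4x (mod f(x))

Since f is irreducible over F_5, F_5[x]/(f) is a field and a(x) ≠ 0 has an inverse. Apply the extended Euclidean algorithm to f(x) and a(x) in F_5[x]: f(x) = (4x + 4)·a(x) + (3x^2 + 3x + 3);  a(x) = (3x + 1)·(3x^2 + 3x + 3) + (4). The last nonzero remainder is the constant 4 = gcd(f, a) in F_5. Back-substituting through the division chain expresses 4 = s(x)·a(x) + t(x)·f(x) with s(x) ≡ 2x^2 + x (mod f), so (2x^2 + x)·a(x) ≡ 4 (mod f). Multiplying by 4^(-1) ≡ 4 in F_5 gives a(x)^(-1) ≡ 4·(2x^2 + x) ≡ 3x^2 + 4x (mod f). Check: (4x^3 + 2x^2 + 2x + 2)·(3x^2 + 4x) = 2x^5 + 2x^4 + 4x^3 + 4x^2 + 3x ≡ 1 (mod x^4 + 4x^3 + 4x^2 + 4x + 1).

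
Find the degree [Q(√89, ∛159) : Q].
[Q(√89, ∛159) : Q] = 6

Let L = Q(√89, ∛159). Since Q(√89) ⊂ L and [Q(√89):Q] = 2, the tower law gives 2 | [L:Q]. Likewise Q(∛159) ⊂ L with [Q(∛159):Q] = 3 (because 159 is not a perfect cube), so 3 | [L:Q]. As gcd(2,3) = 1, [L:Q] is divisible by 6. Conversely L is generated over Q by √89 and ∛159, so [L:Q] ≤ 2·3 = 6. Therefore [Q(√89, ∛159) : Q] = 6.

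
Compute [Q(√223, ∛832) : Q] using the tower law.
[Q(√223, ∛832) : Q] = 6

Let L = Q(√223, ∛832). Since Q(√223) ⊂ L and [Q(√223):Q] = 2, the tower law gives 2 | [L:Q]. Likewise Q(∛832) ⊂ L with [Q(∛832):Q] = 3 (because 832 is not a perfect cube), so 3 | [L:Q]. As gcd(2,3) = 1, [L:Q] is divisible by 6. Conversely L is generated over Q by √223 and ∛832, so [L:Q] ≤ 2·3 = 6. Therefore [Q(√223, ∛832) : Q] = 6.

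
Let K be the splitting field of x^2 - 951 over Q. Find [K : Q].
[K : Q] = 2

f(x) = x^2 - 951 factors as (x - √951)(x + √951). The splitting field is K = Q(√951). Since 951 is squarefree and > 1, it is not a perfect square, so x^2 - 951 is irreducible over Q and [Q(√951) : Q] = 2. Hence [K : Q] = 2.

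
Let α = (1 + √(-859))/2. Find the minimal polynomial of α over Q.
m_α(x) = x^2 - x + 215

From 2α - 1 = √(-859), squaring gives (2α - 1)^2 = -859, i.e. 4α^2 - 4α + 1 = -859, so α^2 - α + (1 + 859)/4 = 0. Since -859 ≡ 1 (mod 4), (1 + 859)/4 = 215 ∈ Z. The polynomial x^2 - x + 215 has discriminant 1 - 4·(215) = -859, which is not a perfect square in Q (d = -859 is squarefree and ≠ 1), so x^2 - x + 215 is irreducible over Q. It is the minimal polynomial of α.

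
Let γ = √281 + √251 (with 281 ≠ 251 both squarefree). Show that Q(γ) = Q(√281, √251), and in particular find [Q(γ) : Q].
[Q(γ) : Q] = 4 (equivalently, Q(γ) = Q(√281, √251))

Obviously Q(γ) ⊆ Q(√281, √251), and [Q(√281, √251):Q] = 4 (since 281, 251 are distinct squarefree integers > 1 with 70531 not a perfect square). To show equality we compute the minimal polynomial of γ. From γ = √281 + √251: γ^2 = 281 + 2√(70531) + 251 = 532 + 2√(70531), so γ^2 - 532 = 2√(70531); squaring, (γ^2 - 532)^2 = 4·70531, i.e. γ^4 - 1064γ^2 + 283024 - 282124 = 0, i.e. γ^4 - 1064γ^2 + 900 = 0. So γ is a root of x^4 - 1064x^2 + 900. This polynomial is irreducible over Q: it has no rational root (each ±√281 ± √251 is irrational), and any factorization into two quadratics over Q would force √(70531) ∈ Q (pairing opposite roots) or √281, √251 ∈ Q (other pairings), all impossible. Hence [Q(γ):Q] = 4 = [Q(√281, √251):Q], so Q(γ) = Q(√281, √251).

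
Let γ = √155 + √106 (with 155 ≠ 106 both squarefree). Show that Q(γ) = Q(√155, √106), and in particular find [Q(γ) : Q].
[Q(γ) : Q] = 4 (equivalently, Q(γ) = Q(√155, √106))

Obviously Q(γ) ⊆ Q(√155, √106), and [Q(√155, √106):Q] = 4 (since 155, 106 are distinct squarefree integers > 1 with 16430 not a perfect square). To show equality we compute the minimal polynomial of γ. From γ = √155 + √106: γ^2 = 155 + 2√(16430) + 106 = 261 + 2√(16430), so γ^2 - 261 = 2√(16430); squaring, (γ^2 - 261)^2 = 4·16430, i.e. γ^4 - 522γ^2 + 68121 - 65720 = 0, i.e. γ^4 - 522γ^2 + 2401 = 0. So γ is a root of x^4 - 522x^2 + 2401. This polynomial is irreducible over Q: it has no rational root (each ±√155 ± √106 is irrational), and any factorization into two quadratics over Q would force √(16430) ∈ Q (pairing opposite roots) or √155, √106 ∈ Q (other pairings), all impossible. Hence [Q(γ):Q] = 4 = [Q(√155, √106):Q], so Q(γ) = Q(√155, √106).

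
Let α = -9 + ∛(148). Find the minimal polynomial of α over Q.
m_α(x) = x^3 + 27x^2 + 243x + 581

Set β = α + 9 = ∛(148), so β^3 = 148. Then (α + 9)^3 - 148 = 0, i.e. α is a root of g(x) = (x + 9)^3 - 148 = x^3 + 27x^2 + 243x + 581. Since g(x) = h(x + 9) where h(x) = x^3 - 148, and h is irreducible over Q (because 148 is not a perfect cube, so h has no rational root, and a monic cubic with no rational root is irreducible), g is also irreducible (irreducibility is preserved under the substitution x → x + 9). Hence m_α(x) = x^3 + 27x^2 + 243x + 581.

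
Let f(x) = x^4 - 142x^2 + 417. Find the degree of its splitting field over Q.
[K : Q] = 4

Solving the quadratic in x^2: x^2 = (142 ± √(142^2 - 4·417))/2 = (142 ± √18496)/2 = (142 ± 136)/2, giving x^2 = 139 or x^2 = 3. So f(x) = (x^2 - 139)(x^2 - 3) and the roots of f are ±√139, ±√3. Hence the splitting field is K = Q(√139, √3). Since 139 and 3 are distinct squarefree integers > 1, their product 417 is not a perfect square, so √3 ∉ Q(√139). By the tower law [K:Q] = [Q(√139,√3):Q(√139)] · [Q(√139):Q] = 2 · 2 = 4.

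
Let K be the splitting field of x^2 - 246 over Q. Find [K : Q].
[K : Q] = 2

f(x) = x^2 - 246 factors as (x - √246)(x + √246). The splitting field is K = Q(√246). Since 246 is squarefree and > 1, it is not a perfect square, so x^2 - 246 is irreducible over Q and [Q(√246) : Q] = 2. Hence [K : Q] = 2.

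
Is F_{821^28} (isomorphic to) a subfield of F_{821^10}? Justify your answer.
No: F_{821^28} is not a subfield of F_{821^10}

F_{p^m} embeds in F_{p^n} iff m | n. Here 28 ∤ 10 (since 10 = 0·28 + 10 with remainder 10 ≠ 0), so F_{821^28} is not a subfield of F_{821^10}. Equivalently: if it were, the tower law would give 28 = [F_{821^28}:F_821] dividing [F_{821^10}:F_821] = 10, contradiction.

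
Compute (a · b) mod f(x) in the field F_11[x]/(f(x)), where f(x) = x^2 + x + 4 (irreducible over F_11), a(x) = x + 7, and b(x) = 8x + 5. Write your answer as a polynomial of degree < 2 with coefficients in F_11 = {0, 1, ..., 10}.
a · b ≡ 9x + 3 (mod f(x))

Multiply in F_11[x]: a(x)·b(x) = (x + 7)·(8x + 5) = 8x^2 + 6x + 2. This has degree ≥ 2, so divide by f(x) over F_11: 8x^2 + 6x + 2 = (8)·(x^2 + x + 4) + (9x + 3). Hence a·b ≡ 9x + 3 (mod f). (F_11[x]/(f) is a field with 11^2 = 121 elements since f is irreducible of degree 2.)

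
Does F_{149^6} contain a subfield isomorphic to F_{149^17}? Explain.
No: F_{149^17} is not a subfield of F_{149^6}

F_{p^m} embeds in F_{p^n} iff m | n. Here 17 ∤ 6 (since 6 = 0·17 + 6 with remainder 6 ≠ 0), so F_{149^17} is not a subfield of F_{149^6}. Equivalently: if it were, the tower law would give 17 = [F_{149^17}:F_149] dividing [F_{149^6}:F_149] = 6, contradiction.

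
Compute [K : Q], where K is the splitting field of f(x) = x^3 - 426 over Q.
[K : Q] = 6

The roots of x^3 - 426 are ∛426, ω∛426, ω^2∛426 where ω = e^(2πi/3) is a primitive cube root of unity, so K = Q(∛426, ω). Now [Q(∛426):Q] = 3 (since 426 is not a perfect cube, x^3 - 426 is irreducible) and [Q(ω):Q] = 2. Both 2 and 3 divide [K:Q], and [K:Q] ≤ 3·2 = 6, so [K:Q] = 6. (Equivalently: Q(∛426) ⊂ R but ω ∉ R, so [K : Q(∛426)] = 2.)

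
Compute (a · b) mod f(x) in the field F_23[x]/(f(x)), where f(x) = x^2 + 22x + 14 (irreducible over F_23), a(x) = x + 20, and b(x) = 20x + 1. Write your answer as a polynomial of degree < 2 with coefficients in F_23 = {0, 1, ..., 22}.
a · b ≡ 7x + 16 (mod f(x))

Multiply in F_23[x]: a(x)·b(x) = (x + 20)·(20x + 1) = 20x^2 + 10x + 20. This has degree ≥ 2, so divide by f(x) over F_23: 20x^2 + 10x + 20 = (20)·(x^2 + 22x + 14) + (7x + 16). Hence a·b ≡ 7x + 16 (mod f). (F_23[x]/(f) is a field with 23^2 = 529 elements since f is irreducible of degree 2.)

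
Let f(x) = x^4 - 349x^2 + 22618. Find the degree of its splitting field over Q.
[K : Q] = 4

Solving the quadratic in x^2: x^2 = (349 ± √(349^2 - 4·22618))/2 = (349 ± √31329)/2 = (349 ± 177)/2, giving x^2 = 263 or x^2 = 86. So f(x) = (x^2 - 263)(x^2 - 86) and the roots of f are ±√263, ±√86. Hence the splitting field is K = Q(√263, √86). Since 263 and 86 are distinct squarefree integers > 1, their product 22618 is not a perfect square, so √86 ∉ Q(√263). By the tower law [K:Q] = [Q(√263,√86):Q(√263)] · [Q(√263):Q] = 2 · 2 = 4.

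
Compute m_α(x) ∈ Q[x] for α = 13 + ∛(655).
m_α(x) = x^3 - 39x^2 + 507x - 2852

Set β = α - 13 = ∛(655), so β^3 = 655. Then (α - 13)^3 - 655 = 0, i.e. α is a root of g(x) = (x - 13)^3 - 655 = x^3 - 39x^2 + 507x - 2852. Since g(x) = h(x - 13) where h(x) = x^3 - 655, and h is irreducible over Q (because 655 is not a perfect cube, so h has no rational root, and a monic cubic with no rational root is irreducible), g is also irreducible (irreducibility is preserved under the substitution x → x - 13). Hence m_α(x) = x^3 - 39x^2 + 507x - 2852.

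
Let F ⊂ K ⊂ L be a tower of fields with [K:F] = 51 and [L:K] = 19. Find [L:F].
[L:F] = 969

The tower law says that for any tower of field extensions F ⊂ K ⊂ L with finite degrees, [L:F] = [L:K] · [K:F]. Here this gives [L:F] = 19 · 51 = 969.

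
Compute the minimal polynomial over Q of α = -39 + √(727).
m_α(x) = x^2 + 78x + 794

From α + 39 = √(727), squaring gives (α + 39)^2 = 727, i.e. α^2 + 78α + 1521 = 727, so α^2 + 78α + 794 = 0. The discriminant of x^2 + 78x + 794 is (78)^2 - 4·(794) = 6084 - 3176 = 2908, and 4·(727) is not a perfect square in Q since 727 is squarefree and ≠ 1. Hence x^2 + 78x + 794 is irreducible over Q and is the minimal polynomial of α.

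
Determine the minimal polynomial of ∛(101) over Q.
m_α(x) = x^3 - 101

α satisfies α^3 = 101, so x^3 - 101 annihilates α. By the rational root test, a rational root p/q (in lowest terms) of x^3 - 101 would satisfy p^3 = 101 q^3, forcing q = 1 and p^3 = 101; but 101 is not a perfect cube, contradiction. A monic cubic over Q with no rational root is irreducible (any nontrivial factorization would include a linear factor). Hence x^3 - 101 is the minimal polynomial of α, and in particular [Q(α):Q] = 3.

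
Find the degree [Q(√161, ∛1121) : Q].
[Q(√161, ∛1121) : Q] = 6

Let L = Q(√161, ∛1121). Since Q(√161) ⊂ L and [Q(√161):Q] = 2, the tower law gives 2 | [L:Q]. Likewise Q(∛1121) ⊂ L with [Q(∛1121):Q] = 3 (because 1121 is not a perfect cube), so 3 | [L:Q]. As gcd(2,3) = 1, [L:Q] is divisible by 6. Conversely L is generated over Q by √161 and ∛1121, so [L:Q] ≤ 2·3 = 6. Therefore [Q(√161, ∛1121) : Q] = 6.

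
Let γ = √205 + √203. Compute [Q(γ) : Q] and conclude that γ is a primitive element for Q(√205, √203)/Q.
[Q(γ) : Q] = 4 (equivalently, Q(γ) = Q(√205, √203))

Obviously Q(γ) ⊆ Q(√205, √203), and [Q(√205, √203):Q] = 4 (since 205, 203 are distinct squarefree integers > 1 with 41615 not a perfect square). To show equality we compute the minimal polynomial of γ. From γ = √205 + √203: γ^2 = 205 + 2√(41615) + 203 = 408 + 2√(41615), so γ^2 - 408 = 2√(41615); squaring, (γ^2 - 408)^2 = 4·41615, i.e. γ^4 - 816γ^2 + 166464 - 166460 = 0, i.e. γ^4 - 816γ^2 + 4 = 0. So γ is a root of x^4 - 816x^2 + 4. This polynomial is irreducible over Q: it has no rational root (each ±√205 ± √203 is irrational), and any factorization into two quadratics over Q would force √(41615) ∈ Q (pairing opposite roots) or √205, √203 ∈ Q (other pairings), all impossible. Hence [Q(γ):Q] = 4 = [Q(√205, √203):Q], so Q(γ) = Q(√205, √203).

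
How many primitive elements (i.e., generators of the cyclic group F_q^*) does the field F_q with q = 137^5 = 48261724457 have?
There are φ(48261724456) = 20442240000 primitive elements

F_q^* is cyclic of order q - 1 = 48261724456. A cyclic group of order m has exactly φ(m) generators. Here m = 48261724456 = 2^3 · 11 · 17 · 101 · 319411, so the number of primitive elements is φ(48261724456) = 20442240000.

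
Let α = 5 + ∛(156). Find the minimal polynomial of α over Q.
m_α(x) = x^3 - 15x^2 + 75x - 281

Set β = α - 5 = ∛(156), so β^3 = 156. Then (α - 5)^3 - 156 = 0, i.e. α is a root of g(x) = (x - 5)^3 - 156 = x^3 - 15x^2 + 75x - 281. Since g(x) = h(x - 5) where h(x) = x^3 - 156, and h is irreducible over Q (because 156 is not a perfect cube, so h has no rational root, and a monic cubic with no rational root is irreducible), g is also irreducible (irreducibility is preserved under the substitution x → x - 5). Hence m_α(x) = x^3 - 15x^2 + 75x - 281.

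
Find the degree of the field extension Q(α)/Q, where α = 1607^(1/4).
[Q(α):Q] = 4

α is a root of x^4 - 1607. By Eisenstein's criterion at the prime p = 1607 (which divides the constant term 1607 but p^2 = 2582449 does not, since 1607 is squarefree), x^4 - 1607 is irreducible over Q. Hence [Q(α):Q] = 4.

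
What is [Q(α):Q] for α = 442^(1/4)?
[Q(α):Q] = 4

α is a root of x^4 - 442. By Eisenstein's criterion at the prime p = 2 (which divides the constant term 442 but p^2 = 4 does not, since 442 is squarefree), x^4 - 442 is irreducible over Q. Hence [Q(α):Q] = 4.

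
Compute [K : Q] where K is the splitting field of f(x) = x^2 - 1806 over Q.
[K : Q] = 2

f(x) = x^2 - 1806 factors as (x - √1806)(x + √1806). The splitting field is K = Q(√1806). Since 1806 is squarefree and > 1, it is not a perfect square, so x^2 - 1806 is irreducible over Q and [Q(√1806) : Q] = 2. Hence [K : Q] = 2.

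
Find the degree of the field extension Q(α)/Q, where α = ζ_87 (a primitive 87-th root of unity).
[Q(α):Q] = 56

The minimal polynomial of ζ_87 over Q is the 87-th cyclotomic polynomial Φ_87(x), which is irreducible over Q and has degree φ(87) = 56. Hence [Q(α):Q] = φ(87) = 56.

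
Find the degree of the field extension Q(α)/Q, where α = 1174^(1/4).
[Q(α):Q] = 4

α is a root of x^4 - 1174. By Eisenstein's criterion at the prime p = 2 (which divides the constant term 1174 but p^2 = 4 does not, since 1174 is squarefree), x^4 - 1174 is irreducible over Q. Hence [Q(α):Q] = 4.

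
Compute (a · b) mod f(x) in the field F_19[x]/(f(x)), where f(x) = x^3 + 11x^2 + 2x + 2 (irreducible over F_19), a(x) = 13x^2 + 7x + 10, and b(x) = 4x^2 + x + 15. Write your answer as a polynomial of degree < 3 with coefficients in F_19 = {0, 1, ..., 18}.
a · b ≡ 13x^2 + 9x + 15 (mod f(x))

Multiply in F_19[x]: a(x)·b(x) = (13x^2 + 7x + 10)·(4x^2 + x + 15) = 14x^4 + 3x^3 + 14x^2 + x + 17. This has degree ≥ 3, so divide by f(x) over F_19: 14x^4 + 3x^3 + 14x^2 + x + 17 = (14x + 1)·(x^3 + 11x^2 + 2x + 2) + (13x^2 + 9x + 15). Hence a·b ≡ 13x^2 + 9x + 15 (mod f). (F_19[x]/(f) is a field with 19^3 = 6859 elements since f is irreducible of degree 3.)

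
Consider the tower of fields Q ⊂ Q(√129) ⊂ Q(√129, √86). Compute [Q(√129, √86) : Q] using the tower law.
[Q(√129, √86) : Q] = 4

[Q(√129):Q] = 2 (min poly x^2 - 129, irreducible since 129 is squarefree > 1). For the top step, suppose √86 ∈ Q(√129), say √86 = c + d√129 with c, d ∈ Q. Squaring: 86 = c^2 + 129d^2 + 2cd√129. Since √129 ∉ Q this forces 2cd = 0. If d = 0 then √86 = c ∈ Q, contradicting 86 squarefree > 1. If c = 0 then 86 = 129d^2, so 129·86 = (129d)^2 is a perfect square in Q — but 129·86 = 11094 is not a perfect square (since 129 and 86 are distinct squarefree integers). Contradiction. Hence √86 ∉ Q(√129), so x^2 - 86 stays irreducible over Q(√129) and [Q(√129, √86) : Q(√129)] = 2. By the tower law, [Q(√129, √86) : Q] = 2 · 2 = 4.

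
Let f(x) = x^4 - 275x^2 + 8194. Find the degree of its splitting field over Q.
[K : Q] = 4

Solving the quadratic in x^2: x^2 = (275 ± √(275^2 - 4·8194))/2 = (275 ± √42849)/2 = (275 ± 207)/2, giving x^2 = 241 or x^2 = 34. So f(x) = (x^2 - 241)(x^2 - 34) and the roots of f are ±√241, ±√34. Hence the splitting field is K = Q(√241, √34). Since 241 and 34 are distinct squarefree integers > 1, their product 8194 is not a perfect square, so √34 ∉ Q(√241). By the tower law [K:Q] = [Q(√241,√34):Q(√241)] · [Q(√241):Q] = 2 · 2 = 4.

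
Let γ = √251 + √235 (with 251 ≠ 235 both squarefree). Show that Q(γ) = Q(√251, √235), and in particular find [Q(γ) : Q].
[Q(γ) : Q] = 4 (equivalently, Q(γ) = Q(√251, √235))

Obviously Q(γ) ⊆ Q(√251, √235), and [Q(√251, √235):Q] = 4 (since 251, 235 are distinct squarefree integers > 1 with 58985 not a perfect square). To show equality we compute the minimal polynomial of γ. From γ = √251 + √235: γ^2 = 251 + 2√(58985) + 235 = 486 + 2√(58985), so γ^2 - 486 = 2√(58985); squaring, (γ^2 - 486)^2 = 4·58985, i.e. γ^4 - 972γ^2 + 236196 - 235940 = 0, i.e. γ^4 - 972γ^2 + 256 = 0. So γ is a root of x^4 - 972x^2 + 256. This polynomial is irreducible over Q: it has no rational root (each ±√251 ± √235 is irrational), and any factorization into two quadratics over Q would force √(58985) ∈ Q (pairing opposite roots) or √251, √235 ∈ Q (other pairings), all impossible. Hence [Q(γ):Q] = 4 = [Q(√251, √235):Q], so Q(γ) = Q(√251, √235).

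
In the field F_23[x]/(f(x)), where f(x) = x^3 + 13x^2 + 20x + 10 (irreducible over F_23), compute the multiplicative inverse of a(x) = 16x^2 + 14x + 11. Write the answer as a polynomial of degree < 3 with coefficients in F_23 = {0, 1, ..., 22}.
a(x)^(-1) ≡ 22x^2 + 6x + 17 (mod f(x))

Since f is irreducible over F_23, F_23[x]/(f) is a field and a(x) ≠ 0 has an inverse. Apply the extended Euclidean algorithm to f(x) and a(x) in F_23[x]: f(x) = (13x + 11)·a(x) + (22x + 4);  a(x) = (7x + 14)·(22x + 4) + (1). The last nonzero remainder is the constant 1 = gcd(f, a) in F_23. Back-substituting through the division chain expresses 1 = s(x)·a(x) + t(x)·f(x) with s(x) ≡ 22x^2 + 6x + 17 (mod f), so a(x)^(-1) ≡ s(x) = 22x^2 + 6x + 17 (mod f). Check: (16x^2 + 14x + 11)·(22x^2 + 6x + 17) = 7x^4 + 13x^3 + 5x + 3 ≡ 1 (mod x^3 + 13x^2 + 20x + 10).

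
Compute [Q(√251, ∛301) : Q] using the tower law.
[Q(√251, ∛301) : Q] = 6

Let L = Q(√251, ∛301). Since Q(√251) ⊂ L and [Q(√251):Q] = 2, the tower law gives 2 | [L:Q]. Likewise Q(∛301) ⊂ L with [Q(∛301):Q] = 3 (because 301 is not a perfect cube), so 3 | [L:Q]. As gcd(2,3) = 1, [L:Q] is divisible by 6. Conversely L is generated over Q by √251 and ∛301, so [L:Q] ≤ 2·3 = 6. Therefore [Q(√251, ∛301) : Q] = 6.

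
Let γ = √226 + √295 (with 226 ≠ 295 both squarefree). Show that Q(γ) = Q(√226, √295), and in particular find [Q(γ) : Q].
[Q(γ) : Q] = 4 (equivalently, Q(γ) = Q(√226, √295))

Obviously Q(γ) ⊆ Q(√226, √295), and [Q(√226, √295):Q] = 4 (since 226, 295 are distinct squarefree integers > 1 with 66670 not a perfect square). To show equality we compute the minimal polynomial of γ. From γ = √226 + √295: γ^2 = 226 + 2√(66670) + 295 = 521 + 2√(66670), so γ^2 - 521 = 2√(66670); squaring, (γ^2 - 521)^2 = 4·66670, i.e. γ^4 - 1042γ^2 + 271441 - 266680 = 0, i.e. γ^4 - 1042γ^2 + 4761 = 0. So γ is a root of x^4 - 1042x^2 + 4761. This polynomial is irreducible over Q: it has no rational root (each ±√226 ± √295 is irrational), and any factorization into two quadratics over Q would force √(66670) ∈ Q (pairing opposite roots) or √226, √295 ∈ Q (other pairings), all impossible. Hence [Q(γ):Q] = 4 = [Q(√226, √295):Q], so Q(γ) = Q(√226, √295).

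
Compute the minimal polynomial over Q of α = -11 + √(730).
m_α(x) = x^2 + 22x - 609

From α + 11 = √(730), squaring gives (α + 11)^2 = 730, i.e. α^2 + 22α + 121 = 730, so α^2 + 22α - 609 = 0. The discriminant of x^2 + 22x - 609 is (22)^2 - 4·(-609) = 484 + 2436 = 2920, and 4·(730) is not a perfect square in Q since 730 is squarefree and ≠ 1. Hence x^2 + 22x - 609 is irreducible over Q and is the minimal polynomial of α.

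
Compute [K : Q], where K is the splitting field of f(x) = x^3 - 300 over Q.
[K : Q] = 6

The roots of x^3 - 300 are ∛300, ω∛300, ω^2∛300 where ω = e^(2πi/3) is a primitive cube root of unity, so K = Q(∛300, ω). Now [Q(∛300):Q] = 3 (since 300 is not a perfect cube, x^3 - 300 is irreducible) and [Q(ω):Q] = 2. Both 2 and 3 divide [K:Q], and [K:Q] ≤ 3·2 = 6, so [K:Q] = 6. (Equivalently: Q(∛300) ⊂ R but ω ∉ R, so [K : Q(∛300)] = 2.)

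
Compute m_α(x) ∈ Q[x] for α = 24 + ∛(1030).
m_α(x) = x^3 - 72x^2 + 1728x - 14854

Set β = α - 24 = ∛(1030), so β^3 = 1030. Then (α - 24)^3 - 1030 = 0, i.e. α is a root of g(x) = (x - 24)^3 - 1030 = x^3 - 72x^2 + 1728x - 14854. Since g(x) = h(x - 24) where h(x) = x^3 - 1030, and h is irreducible over Q (because 1030 is not a perfect cube, so h has no rational root, and a monic cubic with no rational root is irreducible), g is also irreducible (irreducibility is preserved under the substitution x → x - 24). Hence m_α(x) = x^3 - 72x^2 + 1728x - 14854.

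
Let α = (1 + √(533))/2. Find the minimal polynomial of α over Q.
m_α(x) = x^2 - x - 133

From 2α - 1 = √(533), squaring gives (2α - 1)^2 = 533, i.e. 4α^2 - 4α + 1 = 533, so α^2 - α + (1 - 533)/4 = 0. Since 533 ≡ 1 (mod 4), (1 - 533)/4 = -133 ∈ Z. The polynomial x^2 - x - 133 has discriminant 1 - 4·(-133) = 533, which is not a perfect square in Q (d = 533 is squarefree and ≠ 1), so x^2 - x - 133 is irreducible over Q. It is the minimal polynomial of α.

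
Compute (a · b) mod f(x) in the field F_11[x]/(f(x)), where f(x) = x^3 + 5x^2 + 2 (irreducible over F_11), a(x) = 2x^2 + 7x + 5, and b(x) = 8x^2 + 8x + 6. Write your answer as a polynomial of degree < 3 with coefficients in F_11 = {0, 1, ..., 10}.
a · b ≡ 5x^2 + 6x + 2 (mod f(x))

Multiply in F_11[x]: a(x)·b(x) = (2x^2 + 7x + 5)·(8x^2 + 8x + 6) = 5x^4 + 6x^3 + 9x^2 + 5x + 8. This has degree ≥ 3, so divide by f(x) over F_11: 5x^4 + 6x^3 + 9x^2 + 5x + 8 = (5x + 3)·(x^3 + 5x^2 + 2) + (5x^2 + 6x + 2). Hence a·b ≡ 5x^2 + 6x + 2 (mod f). (F_11[x]/(f) is a field with 11^3 = 1331 elements since f is irreducible of degree 3.)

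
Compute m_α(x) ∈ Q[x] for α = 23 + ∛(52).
m_α(x) = x^3 - 69x^2 + 1587x - 12219

Set β = α - 23 = ∛(52), so β^3 = 52. Then (α - 23)^3 - 52 = 0, i.e. α is a root of g(x) = (x - 23)^3 - 52 = x^3 - 69x^2 + 1587x - 12219. Since g(x) = h(x - 23) where h(x) = x^3 - 52, and h is irreducible over Q (because 52 is not a perfect cube, so h has no rational root, and a monic cubic with no rational root is irreducible), g is also irreducible (irreducibility is preserved under the substitution x → x - 23). Hence m_α(x) = x^3 - 69x^2 + 1587x - 12219.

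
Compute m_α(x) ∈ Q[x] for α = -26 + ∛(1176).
m_α(x) = x^3 + 78x^2 + 2028x + 16400

Set β = α + 26 = ∛(1176), so β^3 = 1176. Then (α + 26)^3 - 1176 = 0, i.e. α is a root of g(x) = (x + 26)^3 - 1176 = x^3 + 78x^2 + 2028x + 16400. Since g(x) = h(x + 26) where h(x) = x^3 - 1176, and h is irreducible over Q (because 1176 is not a perfect cube, so h has no rational root, and a monic cubic with no rational root is irreducible), g is also irreducible (irreducibility is preserved under the substitution x → x + 26). Hence m_α(x) = x^3 + 78x^2 + 2028x + 16400.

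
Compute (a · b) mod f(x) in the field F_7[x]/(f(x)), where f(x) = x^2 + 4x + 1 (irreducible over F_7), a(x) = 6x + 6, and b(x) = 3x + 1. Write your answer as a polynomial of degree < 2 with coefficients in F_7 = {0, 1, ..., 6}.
a · b ≡ x + 2 (mod f(x))

Multiply in F_7[x]: a(x)·b(x) = (6x + 6)·(3x + 1) = 4x^2 + 3x + 6. This has degree ≥ 2, so divide by f(x) over F_7: 4x^2 + 3x + 6 = (4)·(x^2 + 4x + 1) + (x + 2). Hence a·b ≡ x + 2 (mod f). (F_7[x]/(f) is a field with 7^2 = 49 elements since f is irreducible of degree 2.)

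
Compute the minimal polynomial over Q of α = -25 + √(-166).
m_α(x) = x^2 + 50x + 791

From α + 25 = √(-166), squaring gives (α + 25)^2 = -166, i.e. α^2 + 50α + 625 = -166, so α^2 + 50α + 791 = 0. The discriminant of x^2 + 50x + 791 is (50)^2 - 4·(791) = 2500 - 3164 = -664, and 4·(-166) is not a perfect square in Q since -166 is squarefree and ≠ 1. Hence x^2 + 50x + 791 is irreducible over Q and is the minimal polynomial of α.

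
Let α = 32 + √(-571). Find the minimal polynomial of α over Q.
m_α(x) = x^2 - 64x + 1595

From α - 32 = √(-571), squaring gives (α - 32)^2 = -571, i.e. α^2 - 64α + 1024 = -571, so α^2 - 64α + 1595 = 0. The discriminant of x^2 - 64x + 1595 is (-64)^2 - 4·(1595) = 4096 - 6380 = -2284, and 4·(-571) is not a perfect square in Q since -571 is squarefree and ≠ 1. Hence x^2 - 64x + 1595 is irreducible over Q and is the minimal polynomial of α.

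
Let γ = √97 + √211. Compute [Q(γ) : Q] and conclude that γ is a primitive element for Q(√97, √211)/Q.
[Q(γ) : Q] = 4 (equivalently, Q(γ) = Q(√97, √211))

Obviously Q(γ) ⊆ Q(√97, √211), and [Q(√97, √211):Q] = 4 (since 97, 211 are distinct squarefree integers > 1 with 20467 not a perfect square). To show equality we compute the minimal polynomial of γ. From γ = √97 + √211: γ^2 = 97 + 2√(20467) + 211 = 308 + 2√(20467), so γ^2 - 308 = 2√(20467); squaring, (γ^2 - 308)^2 = 4·20467, i.e. γ^4 - 616γ^2 + 94864 - 81868 = 0, i.e. γ^4 - 616γ^2 + 12996 = 0. So γ is a root of x^4 - 616x^2 + 12996. This polynomial is irreducible over Q: it has no rational root (each ±√97 ± √211 is irrational), and any factorization into two quadratics over Q would force √(20467) ∈ Q (pairing opposite roots) or √97, √211 ∈ Q (other pairings), all impossible. Hence [Q(γ):Q] = 4 = [Q(√97, √211):Q], so Q(γ) = Q(√97, √211).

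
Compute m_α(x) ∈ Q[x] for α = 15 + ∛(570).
m_α(x) = x^3 - 45x^2 + 675x - 3945

Set β = α - 15 = ∛(570), so β^3 = 570. Then (α - 15)^3 - 570 = 0, i.e. α is a root of g(x) = (x - 15)^3 - 570 = x^3 - 45x^2 + 675x - 3945. Since g(x) = h(x - 15) where h(x) = x^3 - 570, and h is irreducible over Q (because 570 is not a perfect cube, so h has no rational root, and a monic cubic with no rational root is irreducible), g is also irreducible (irreducibility is preserved under the substitution x → x - 15). Hence m_α(x) = x^3 - 45x^2 + 675x - 3945.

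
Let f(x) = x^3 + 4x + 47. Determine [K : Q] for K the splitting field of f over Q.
[K : Q] = 6

By the rational root test, any rational root of the monic integer polynomial f(x) = x^3 + 4x + 47 must be an integer dividing the constant term 47, i.e. one of ±{1, 47}. Evaluating: f(1) = 52, f(-1) = 42, f(47) = 104058, f(-47) = -103964; none is 0, so f has no rational root and is therefore irreducible over Q (a cubic with no linear factor over a field is irreducible). For an irreducible cubic, the Galois group is A_3 or S_3 according as the discriminant disc(f) = -4a^3 - 27b^2 = -4·(4)^3 - 27·(47)^2 = -59899 is or is not a square in Q. Here disc(f) = -59899 is not a perfect square in Q, so the Galois group of f over Q is not contained in A_3 and must be all of S_3. The splitting field has degree |S_3| = 6 over Q, so [K : Q] = 6.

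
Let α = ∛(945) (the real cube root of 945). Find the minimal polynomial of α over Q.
m_α(x) = x^3 - 945

α satisfies α^3 = 945, so x^3 - 945 annihilates α. By the rational root test, a rational root p/q (in lowest terms) of x^3 - 945 would satisfy p^3 = 945 q^3, forcing q = 1 and p^3 = 945; but 945 is not a perfect cube, contradiction. A monic cubic over Q with no rational root is irreducible (any nontrivial factorization would include a linear factor). Hence x^3 - 945 is the minimal polynomial of α, and in particular [Q(α):Q] = 3.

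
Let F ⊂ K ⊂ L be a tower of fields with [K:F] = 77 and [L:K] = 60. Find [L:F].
[L:F] = 4620

The tower law says that for any tower of field extensions F ⊂ K ⊂ L with finite degrees, [L:F] = [L:K] · [K:F]. Here this gives [L:F] = 60 · 77 = 4620.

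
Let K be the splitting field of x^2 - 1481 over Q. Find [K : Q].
[K : Q] = 2

f(x) = x^2 - 1481 factors as (x - √1481)(x + √1481). The splitting field is K = Q(√1481). Since 1481 is squarefree and > 1, it is not a perfect square, so x^2 - 1481 is irreducible over Q and [Q(√1481) : Q] = 2. Hence [K : Q] = 2.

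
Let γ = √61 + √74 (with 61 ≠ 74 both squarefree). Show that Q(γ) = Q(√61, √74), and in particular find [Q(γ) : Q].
[Q(γ) : Q] = 4 (equivalently, Q(γ) = Q(√61, √74))

Obviously Q(γ) ⊆ Q(√61, √74), and [Q(√61, √74):Q] = 4 (since 61, 74 are distinct squarefree integers > 1 with 4514 not a perfect square). To show equality we compute the minimal polynomial of γ. From γ = √61 + √74: γ^2 = 61 + 2√(4514) + 74 = 135 + 2√(4514), so γ^2 - 135 = 2√(4514); squaring, (γ^2 - 135)^2 = 4·4514, i.e. γ^4 - 270γ^2 + 18225 - 18056 = 0, i.e. γ^4 - 270γ^2 + 169 = 0. So γ is a root of x^4 - 270x^2 + 169. This polynomial is irreducible over Q: it has no rational root (each ±√61 ± √74 is irrational), and any factorization into two quadratics over Q would force √(4514) ∈ Q (pairing opposite roots) or √61, √74 ∈ Q (other pairings), all impossible. Hence [Q(γ):Q] = 4 = [Q(√61, √74):Q], so Q(γ) = Q(√61, √74).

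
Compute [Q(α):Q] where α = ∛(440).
[Q(α):Q] = 3

The minimal polynomial of α is x^3 - 440, irreducible over Q since 440 is not a perfect cube (so x^3 - 440 has no rational root). Hence [Q(α):Q] = deg(m_α) = 3.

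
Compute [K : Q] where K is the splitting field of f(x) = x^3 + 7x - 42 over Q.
[K : Q] = 6

By the rational root test, any rational root of the monic integer polynomial f(x) = x^3 + 7x - 42 must be an integer dividing the constant term -42, i.e. one of ±{1, 2, 3, 6, 7, 14, 21, 42}. Evaluating: f(1) = -34, f(-1) = -50, f(2) = -20, f(-2) = -64, f(3) = 6, f(-3) = -90, f(6) = 216, f(-6) = -300, f(7) = 350, f(-7) = -434, f(14) = 2800, f(-14) = -2884, f(21) = 9366, f(-21) = -9450, f(42) = 74340, f(-42) = -74424; none is 0, so f has no rational root and is therefore irreducible over Q (a cubic with no linear factor over a field is irreducible). For an irreducible cubic, the Galois group is A_3 or S_3 according as the discriminant disc(f) = -4a^3 - 27b^2 = -4·(7)^3 - 27·(-42)^2 = -49000 is or is not a square in Q. Here disc(f) = -49000 is not a perfect square in Q, so the Galois group of f over Q is not contained in A_3 and must be all of S_3. The splitting field has degree |S_3| = 6 over Q, so [K : Q] = 6.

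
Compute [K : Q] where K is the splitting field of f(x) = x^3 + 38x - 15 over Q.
[K : Q] = 6

By the rational root test, any rational root of the monic integer polynomial f(x) = x^3 + 38x - 15 must be an integer dividing the constant term -15, i.e. one of ±{1, 3, 5, 15}. Evaluating: f(1) = 24, f(-1) = -54, f(3) = 126, f(-3) = -156, f(5) = 300, f(-5) = -330, f(15) = 3930, f(-15) = -3960; none is 0, so f has no rational root and is therefore irreducible over Q (a cubic with no linear factor over a field is irreducible). For an irreducible cubic, the Galois group is A_3 or S_3 according as the discriminant disc(f) = -4a^3 - 27b^2 = -4·(38)^3 - 27·(-15)^2 = -225563 is or is not a square in Q. Here disc(f) = -225563 is not a perfect square in Q, so the Galois group of f over Q is not contained in A_3 and must be all of S_3. The splitting field has degree |S_3| = 6 over Q, so [K : Q] = 6.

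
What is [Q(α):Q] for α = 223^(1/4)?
[Q(α):Q] = 4

α is a root of x^4 - 223. By Eisenstein's criterion at the prime p = 223 (which divides the constant term 223 but p^2 = 49729 does not, since 223 is squarefree), x^4 - 223 is irreducible over Q. Hence [Q(α):Q] = 4.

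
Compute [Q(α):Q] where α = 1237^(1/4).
[Q(α):Q] = 4

α is a root of x^4 - 1237. By Eisenstein's criterion at the prime p = 1237 (which divides the constant term 1237 but p^2 = 1530169 does not, since 1237 is squarefree), x^4 - 1237 is irreducible over Q. Hence [Q(α):Q] = 4.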